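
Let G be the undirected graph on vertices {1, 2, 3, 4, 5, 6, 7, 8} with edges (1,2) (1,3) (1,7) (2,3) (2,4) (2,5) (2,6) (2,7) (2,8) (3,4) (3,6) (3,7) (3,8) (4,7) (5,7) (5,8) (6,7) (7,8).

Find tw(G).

A width-3 tree decomposition is:
Bags: B1 = {1, 2, 3, 7}  B2 = {2, 3, 7, 8}  B3 = {2, 5, 7, 8}  B4 = {2, 3, 4, 7}  B5 = {2, 3, 6, 7}
Tree: B1–B2, B2–B3, B1–B4, B4–B5
Each bag holds 4 vertices, so the decomposition has width 3, which upper-bounds the treewidth. On the other hand G contains the 4-clique {2, 3, 7, 8}. A clique must lie in a single bag of any decomposition, so no decomposition can have width below 3. Therefore the treewidth is 3.

3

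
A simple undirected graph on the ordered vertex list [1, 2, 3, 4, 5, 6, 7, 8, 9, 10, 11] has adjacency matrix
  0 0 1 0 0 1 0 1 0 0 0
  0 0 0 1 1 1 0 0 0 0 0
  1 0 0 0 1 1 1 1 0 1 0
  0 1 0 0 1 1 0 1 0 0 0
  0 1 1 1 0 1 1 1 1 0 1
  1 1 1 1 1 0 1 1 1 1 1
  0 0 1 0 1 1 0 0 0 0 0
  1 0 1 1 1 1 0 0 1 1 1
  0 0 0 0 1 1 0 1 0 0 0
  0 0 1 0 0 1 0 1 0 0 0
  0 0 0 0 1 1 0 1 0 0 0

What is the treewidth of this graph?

A width-3 tree decomposition is:
Bags: B1 = {5, 6, 8, 9}  B2 = {4, 5, 6, 8}  B3 = {2, 4, 5, 6}  B4 = {3, 5, 6, 8}  B5 = {3, 6, 8, 10}  B6 = {3, 5, 6, 7}  B7 = {1, 3, 6, 8}  B8 = {5, 6, 8, 11}
Tree: B1–B2, B2–B3, B2–B4, B4–B5, B4–B6, B5–B7, B1–B8
Every bag has size at most 4, so the width is 4 − 1 = 3 and tw(G) ≤ 3. For the lower bound, the 4 vertices {1, 3, 6, 8} are pairwise adjacent, and any tree decomposition puts a clique entirely inside one bag — forcing width ≥ 3. Combining the bounds, tw(G) = 3.

3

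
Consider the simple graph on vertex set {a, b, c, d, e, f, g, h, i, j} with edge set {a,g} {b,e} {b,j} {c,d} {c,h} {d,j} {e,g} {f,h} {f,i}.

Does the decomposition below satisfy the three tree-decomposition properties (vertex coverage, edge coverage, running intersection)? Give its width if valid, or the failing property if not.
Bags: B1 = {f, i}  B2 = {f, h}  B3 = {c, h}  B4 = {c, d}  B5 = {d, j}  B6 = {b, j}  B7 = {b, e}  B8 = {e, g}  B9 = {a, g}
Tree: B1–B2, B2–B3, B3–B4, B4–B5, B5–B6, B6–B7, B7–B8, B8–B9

Yes; width 1.

Checking the three conditions: (i) the bags cover all of {a, b, c, d, e, f, g, h, i, j}; (ii) for each edge, some bag contains both endpoints; (iii) the bags containing any fixed vertex form a subtree. All hold, so the decomposition is valid with width 2 − 1 = 1.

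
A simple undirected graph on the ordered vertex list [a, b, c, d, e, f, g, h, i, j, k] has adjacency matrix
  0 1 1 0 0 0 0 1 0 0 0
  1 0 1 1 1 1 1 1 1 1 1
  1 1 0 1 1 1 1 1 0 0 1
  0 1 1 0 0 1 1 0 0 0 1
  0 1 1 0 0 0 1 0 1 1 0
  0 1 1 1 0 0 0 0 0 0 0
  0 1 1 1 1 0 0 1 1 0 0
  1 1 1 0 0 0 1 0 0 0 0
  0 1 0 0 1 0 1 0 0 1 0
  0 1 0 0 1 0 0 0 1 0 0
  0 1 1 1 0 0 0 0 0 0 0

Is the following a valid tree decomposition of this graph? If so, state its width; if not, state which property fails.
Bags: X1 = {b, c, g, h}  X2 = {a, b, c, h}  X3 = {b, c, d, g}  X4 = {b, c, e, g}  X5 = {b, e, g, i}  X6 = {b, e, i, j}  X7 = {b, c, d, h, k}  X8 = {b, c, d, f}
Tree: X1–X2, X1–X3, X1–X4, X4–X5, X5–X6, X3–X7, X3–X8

No — bags containing vertex h are not connected in the tree.

A tree decomposition must satisfy three properties: every vertex lies in some bag; for every edge, both endpoints lie together in some bag; and for every vertex, the bags containing it form a connected subtree. Here bags containing vertex h are not connected in the tree, so the decomposition is invalid.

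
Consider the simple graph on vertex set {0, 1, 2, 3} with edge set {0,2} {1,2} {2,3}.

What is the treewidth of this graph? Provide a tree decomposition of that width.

The largest bag has 2 vertices, giving width 1; this decomposition certifies tw(G) ≤ 1. G has an edge, so its treewidth is at least 1. The upper and lower bounds meet at 1, so that is the treewidth.

Treewidth 1.
One optimal decomposition is:
Bags: B1 = {1, 2}  B2 = {0, 2}  B3 = {2, 3}
Tree: B1–B2, B2–B3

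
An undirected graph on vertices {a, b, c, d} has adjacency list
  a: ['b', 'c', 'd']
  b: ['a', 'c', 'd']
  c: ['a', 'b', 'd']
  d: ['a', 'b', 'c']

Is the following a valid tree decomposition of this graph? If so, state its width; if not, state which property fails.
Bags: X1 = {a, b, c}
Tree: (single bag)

No — vertex d appears in no bag.

A tree decomposition must satisfy three properties: every vertex lies in some bag; for every edge, both endpoints lie together in some bag; and for every vertex, the bags containing it form a connected subtree. Here vertex d appears in no bag, so the decomposition is invalid.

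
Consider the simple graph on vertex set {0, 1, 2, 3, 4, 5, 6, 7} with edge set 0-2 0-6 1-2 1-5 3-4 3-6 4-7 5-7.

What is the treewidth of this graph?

2

A width-2 tree decomposition is:
Bags: B1 = {0, 3, 6}  B2 = {0, 2, 3}  B3 = {1, 2, 3}  B4 = {1, 3, 5}  B5 = {3, 5, 7}  B6 = {3, 4, 7}
Tree: B1–B2, B2–B3, B3–B4, B4–B5, B5–B6
Each bag holds 3 vertices, so the decomposition has width 2, which upper-bounds the treewidth. Since 3–6–0–2–1–5–7–4–3 is a cycle in G, G is not acyclic. Forests are exactly the graphs of treewidth ≤ 1, so tw(G) ≥ 2. The upper and lower bounds meet at 2, so that is the treewidth.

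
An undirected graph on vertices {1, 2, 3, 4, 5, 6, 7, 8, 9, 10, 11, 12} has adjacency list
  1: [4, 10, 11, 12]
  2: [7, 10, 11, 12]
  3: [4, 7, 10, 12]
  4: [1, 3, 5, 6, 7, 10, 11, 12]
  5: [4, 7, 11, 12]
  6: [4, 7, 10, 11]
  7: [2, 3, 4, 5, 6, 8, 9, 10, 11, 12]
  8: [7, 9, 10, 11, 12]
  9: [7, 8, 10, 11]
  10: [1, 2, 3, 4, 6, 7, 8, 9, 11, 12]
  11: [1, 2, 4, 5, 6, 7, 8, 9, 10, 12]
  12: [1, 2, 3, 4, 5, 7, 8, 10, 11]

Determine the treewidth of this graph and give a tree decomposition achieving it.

Each bag holds 5 vertices, so the decomposition has width 4, which upper-bounds the treewidth. Conversely, {1, 4, 10, 11, 12} is a clique of size 5, and the vertices of any clique must share a bag in every tree decomposition; so some bag has ≥ 5 vertices and tw(G) ≥ 4. Combining the bounds, tw(G) = 4.

Treewidth 4.
One optimal decomposition is:
Bags: B1 = {4, 6, 7, 10, 11}  B2 = {4, 7, 10, 11, 12}  B3 = {2, 7, 10, 11, 12}  B4 = {7, 8, 10, 11, 12}  B5 = {4, 5, 7, 11, 12}  B6 = {7, 8, 9, 10, 11}  B7 = {1, 4, 10, 11, 12}  B8 = {3, 4, 7, 10, 12}
Tree: B1–B2, B2–B3, B2–B4, B2–B5, B4–B6, B2–B7, B2–B8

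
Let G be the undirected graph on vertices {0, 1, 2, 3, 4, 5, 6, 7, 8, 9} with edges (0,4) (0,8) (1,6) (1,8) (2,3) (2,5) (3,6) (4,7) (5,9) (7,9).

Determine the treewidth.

A width-2 tree decomposition is:
Bags: B1 = {1, 3, 6}  B2 = {1, 3, 8}  B3 = {0, 3, 8}  B4 = {0, 3, 4}  B5 = {3, 4, 7}  B6 = {3, 7, 9}  B7 = {3, 5, 9}  B8 = {2, 3, 5}
Tree: B1–B2, B2–B3, B3–B4, B4–B5, B5–B6, B6–B7, B7–B8
The largest bag has 3 vertices, giving width 2; this decomposition certifies tw(G) ≤ 2. For the lower bound, G contains the cycle 3–6–1–8–0–4–7–9–5–2–3, so G is not a forest; only forests have treewidth ≤ 1, hence tw(G) ≥ 2. Hence tw(G) = 2 exactly.

2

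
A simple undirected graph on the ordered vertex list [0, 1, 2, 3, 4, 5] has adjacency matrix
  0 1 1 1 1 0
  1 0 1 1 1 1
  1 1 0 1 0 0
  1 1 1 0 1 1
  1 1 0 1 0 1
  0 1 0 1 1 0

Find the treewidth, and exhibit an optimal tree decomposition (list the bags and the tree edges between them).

Treewidth 3.
One such decomposition:
Bags: B1 = {0, 1, 3, 4}  B2 = {1, 3, 4, 5}  B3 = {0, 1, 2, 3}
Tree: B1–B2, B1–B3

Every bag has size at most 4, so the width is 4 − 1 = 3 and tw(G) ≤ 3. On the other hand G contains the 4-clique {0, 1, 2, 3}. A clique must lie in a single bag of any decomposition, so no decomposition can have width below 3. Combining the bounds, tw(G) = 3.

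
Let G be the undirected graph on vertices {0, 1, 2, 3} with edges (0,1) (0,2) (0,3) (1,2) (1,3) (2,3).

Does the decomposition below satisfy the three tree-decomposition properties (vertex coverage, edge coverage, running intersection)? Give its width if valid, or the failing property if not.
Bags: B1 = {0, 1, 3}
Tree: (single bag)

A tree decomposition must satisfy three properties: every vertex lies in some bag; for every edge, both endpoints lie together in some bag; and for every vertex, the bags containing it form a connected subtree. Here vertex 2 appears in no bag, so the decomposition is invalid.

No — vertex 2 appears in no bag.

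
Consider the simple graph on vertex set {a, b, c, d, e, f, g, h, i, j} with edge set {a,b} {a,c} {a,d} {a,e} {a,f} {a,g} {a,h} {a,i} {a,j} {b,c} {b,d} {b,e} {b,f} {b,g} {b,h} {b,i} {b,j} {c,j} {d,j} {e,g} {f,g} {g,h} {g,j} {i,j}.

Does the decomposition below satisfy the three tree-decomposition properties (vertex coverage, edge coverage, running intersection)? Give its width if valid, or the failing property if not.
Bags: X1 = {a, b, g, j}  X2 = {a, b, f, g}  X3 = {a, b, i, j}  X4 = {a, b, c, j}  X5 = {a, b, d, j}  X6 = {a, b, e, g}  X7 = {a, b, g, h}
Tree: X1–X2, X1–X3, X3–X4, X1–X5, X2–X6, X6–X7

Vertex coverage: the bags together contain {a, b, c, d, e, f, g, h, i, j}, the full vertex set. Edge coverage: each edge of G has both endpoints in at least one bag. Running intersection: for every vertex, the bags containing it form a connected subtree. All three properties hold, so this is a valid tree decomposition of width max|bag| − 1 = 3, and hence tw(G) ≤ 3.

Yes; width 3.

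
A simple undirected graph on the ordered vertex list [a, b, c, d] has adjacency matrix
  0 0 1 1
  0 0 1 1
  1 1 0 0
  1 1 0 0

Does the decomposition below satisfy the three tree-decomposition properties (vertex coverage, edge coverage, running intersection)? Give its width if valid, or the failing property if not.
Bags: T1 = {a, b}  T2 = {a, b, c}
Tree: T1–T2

A tree decomposition must satisfy three properties: every vertex lies in some bag; for every edge, both endpoints lie together in some bag; and for every vertex, the bags containing it form a connected subtree. Here vertex d appears in no bag, so the decomposition is invalid.

No — vertex d appears in no bag.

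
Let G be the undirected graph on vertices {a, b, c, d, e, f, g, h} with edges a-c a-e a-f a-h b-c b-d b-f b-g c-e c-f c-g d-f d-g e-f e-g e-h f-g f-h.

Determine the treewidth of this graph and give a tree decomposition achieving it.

Treewidth 3.
Bags: B1 = {a, c, e, f}  B2 = {c, e, f, g}  B3 = {b, c, f, g}  B4 = {b, d, f, g}  B5 = {a, e, f, h}
Tree: B1–B2, B2–B3, B3–B4, B1–B5

The largest bag has 4 vertices, giving width 3; this decomposition certifies tw(G) ≤ 3. For the lower bound, the 4 vertices {b, d, f, g} are pairwise adjacent, and any tree decomposition puts a clique entirely inside one bag — forcing width ≥ 3. Therefore the treewidth is 3.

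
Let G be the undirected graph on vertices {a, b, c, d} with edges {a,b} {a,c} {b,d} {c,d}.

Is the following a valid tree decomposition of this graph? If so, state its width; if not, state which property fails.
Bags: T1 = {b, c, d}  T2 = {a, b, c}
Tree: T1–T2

Checking the three conditions: (i) the bags cover all of {a, b, c, d}; (ii) for each edge, some bag contains both endpoints; (iii) the bags containing any fixed vertex form a subtree. All hold, so the decomposition is valid with width 3 − 1 = 2.

Yes; width 2.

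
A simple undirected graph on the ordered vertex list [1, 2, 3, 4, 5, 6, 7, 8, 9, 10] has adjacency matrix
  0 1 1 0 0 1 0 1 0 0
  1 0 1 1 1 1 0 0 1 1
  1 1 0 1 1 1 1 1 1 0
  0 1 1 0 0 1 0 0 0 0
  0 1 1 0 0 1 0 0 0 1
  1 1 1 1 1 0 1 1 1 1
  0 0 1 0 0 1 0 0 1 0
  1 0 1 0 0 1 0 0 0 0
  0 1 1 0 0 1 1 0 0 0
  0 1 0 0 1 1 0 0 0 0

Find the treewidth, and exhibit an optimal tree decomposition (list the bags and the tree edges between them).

Treewidth 3.
Bags: B1 = {2, 3, 5, 6}  B2 = {1, 2, 3, 6}  B3 = {2, 3, 6, 9}  B4 = {2, 3, 4, 6}  B5 = {2, 5, 6, 10}  B6 = {3, 6, 7, 9}  B7 = {1, 3, 6, 8}
Tree: B1–B2, B2–B3, B1–B4, B1–B5, B3–B6, B2–B7

Every bag has size at most 4, so the width is 4 − 1 = 3 and tw(G) ≤ 3. On the other hand G contains the 4-clique {2, 5, 6, 10}. A clique must lie in a single bag of any decomposition, so no decomposition can have width below 3. Therefore the treewidth is 3.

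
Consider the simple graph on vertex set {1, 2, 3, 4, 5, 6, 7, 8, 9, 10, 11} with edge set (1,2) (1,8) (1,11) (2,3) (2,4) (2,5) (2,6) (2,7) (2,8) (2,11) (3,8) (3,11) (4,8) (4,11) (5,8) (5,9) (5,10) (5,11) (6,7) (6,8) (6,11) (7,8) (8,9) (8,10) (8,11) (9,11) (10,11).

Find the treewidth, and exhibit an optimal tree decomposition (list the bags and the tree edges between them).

Treewidth 3.
Bags: B1 = {2, 5, 8, 11}  B2 = {5, 8, 10, 11}  B3 = {1, 2, 8, 11}  B4 = {5, 8, 9, 11}  B5 = {2, 6, 8, 11}  B6 = {2, 3, 8, 11}  B7 = {2, 4, 8, 11}  B8 = {2, 6, 7, 8}
Tree: B1–B2, B1–B3, B1–B4, B1–B5, B1–B6, B6–B7, B5–B8

Each bag holds 4 vertices, so the decomposition has width 3, which upper-bounds the treewidth. On the other hand G contains the 4-clique {5, 8, 9, 11}. A clique must lie in a single bag of any decomposition, so no decomposition can have width below 3. Therefore the treewidth is 3.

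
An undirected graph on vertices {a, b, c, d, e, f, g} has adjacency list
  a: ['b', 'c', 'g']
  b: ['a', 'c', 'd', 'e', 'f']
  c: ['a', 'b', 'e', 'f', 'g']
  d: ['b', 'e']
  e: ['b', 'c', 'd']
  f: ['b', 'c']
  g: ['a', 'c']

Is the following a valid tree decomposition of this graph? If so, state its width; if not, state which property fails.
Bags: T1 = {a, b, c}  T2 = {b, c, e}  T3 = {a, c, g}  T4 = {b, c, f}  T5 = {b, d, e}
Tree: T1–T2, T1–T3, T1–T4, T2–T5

Every vertex of G appears in some bag (union = {a, b, c, d, e, f, g}); every edge is covered by a bag; and for each vertex v the set of bags containing v is connected in the bag tree. The decomposition is therefore valid. The largest bag has 3 vertices, so the width is 2.

Yes; width 2.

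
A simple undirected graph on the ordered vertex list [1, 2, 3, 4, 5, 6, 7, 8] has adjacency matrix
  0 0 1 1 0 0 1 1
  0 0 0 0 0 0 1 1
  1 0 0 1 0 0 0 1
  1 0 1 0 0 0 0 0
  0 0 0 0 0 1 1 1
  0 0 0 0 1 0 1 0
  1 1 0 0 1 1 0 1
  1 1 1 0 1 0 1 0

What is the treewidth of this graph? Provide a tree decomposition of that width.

Every bag has size at most 3, so the width is 3 − 1 = 2 and tw(G) ≤ 2. Conversely, {1, 3, 8} is a clique of size 3, and the vertices of any clique must share a bag in every tree decomposition; so some bag has ≥ 3 vertices and tw(G) ≥ 2. Hence tw(G) = 2 exactly.

Treewidth 2.
One optimal decomposition is:
Bags: B1 = {1, 7, 8}  B2 = {1, 3, 8}  B3 = {2, 7, 8}  B4 = {5, 7, 8}  B5 = {1, 3, 4}  B6 = {5, 6, 7}
Tree: B1–B2, B1–B3, B3–B4, B2–B5, B4–B6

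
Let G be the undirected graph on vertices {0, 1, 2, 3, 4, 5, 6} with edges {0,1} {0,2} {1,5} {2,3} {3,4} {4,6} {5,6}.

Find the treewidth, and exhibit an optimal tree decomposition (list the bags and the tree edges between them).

Treewidth 2.
One such decomposition:
Bags: B1 = {0, 1, 5}  B2 = {0, 2, 5}  B3 = {2, 3, 5}  B4 = {3, 4, 5}  B5 = {4, 5, 6}
Tree: B1–B2, B2–B3, B3–B4, B4–B5

The largest bag has 3 vertices, giving width 2; this decomposition certifies tw(G) ≤ 2. For the lower bound, G contains the cycle 5–1–0–2–3–4–6–5, so G is not a forest; only forests have treewidth ≤ 1, hence tw(G) ≥ 2. Therefore the treewidth is 2.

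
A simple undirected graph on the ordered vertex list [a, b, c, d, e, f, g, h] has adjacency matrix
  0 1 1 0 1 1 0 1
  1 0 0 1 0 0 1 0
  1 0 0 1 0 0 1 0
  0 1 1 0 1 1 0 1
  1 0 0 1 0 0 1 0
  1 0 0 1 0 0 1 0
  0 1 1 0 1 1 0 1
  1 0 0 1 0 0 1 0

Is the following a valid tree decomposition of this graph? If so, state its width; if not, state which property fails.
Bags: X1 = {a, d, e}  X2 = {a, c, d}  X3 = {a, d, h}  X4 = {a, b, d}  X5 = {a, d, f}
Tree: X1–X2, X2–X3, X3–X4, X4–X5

No — vertex g appears in no bag.

A tree decomposition must satisfy three properties: every vertex lies in some bag; for every edge, both endpoints lie together in some bag; and for every vertex, the bags containing it form a connected subtree. Here vertex g appears in no bag, so the decomposition is invalid.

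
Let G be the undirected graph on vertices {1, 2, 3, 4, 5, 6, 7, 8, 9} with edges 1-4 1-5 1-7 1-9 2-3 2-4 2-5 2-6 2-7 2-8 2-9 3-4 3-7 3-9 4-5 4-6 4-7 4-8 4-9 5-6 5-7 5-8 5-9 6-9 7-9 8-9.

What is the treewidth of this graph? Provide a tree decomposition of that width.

Treewidth 4.
Bags: B1 = {2, 4, 5, 7, 9}  B2 = {2, 4, 5, 8, 9}  B3 = {1, 4, 5, 7, 9}  B4 = {2, 3, 4, 7, 9}  B5 = {2, 4, 5, 6, 9}
Tree: B1–B2, B1–B3, B1–B4, B1–B5

Each bag holds 5 vertices, so the decomposition has width 4, which upper-bounds the treewidth. For the lower bound, the 5 vertices {1, 4, 5, 7, 9} are pairwise adjacent, and any tree decomposition puts a clique entirely inside one bag — forcing width ≥ 4. Therefore the treewidth is 4.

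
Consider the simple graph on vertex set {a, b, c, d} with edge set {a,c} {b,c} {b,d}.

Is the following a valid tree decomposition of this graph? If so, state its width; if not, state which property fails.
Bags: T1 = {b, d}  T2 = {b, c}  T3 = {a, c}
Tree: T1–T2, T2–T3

Checking the three conditions: (i) the bags cover all of {a, b, c, d}; (ii) for each edge, some bag contains both endpoints; (iii) the bags containing any fixed vertex form a subtree. All hold, so the decomposition is valid with width 2 − 1 = 1.

Yes; width 1.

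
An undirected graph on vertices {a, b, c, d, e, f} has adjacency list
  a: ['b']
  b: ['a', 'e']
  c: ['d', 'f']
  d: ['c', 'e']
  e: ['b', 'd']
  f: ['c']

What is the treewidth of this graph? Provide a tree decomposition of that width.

Each bag holds 2 vertices, so the decomposition has width 1, which upper-bounds the treewidth. Since G has at least one edge (e.g. f–c), it is not an edgeless graph, so tw(G) ≥ 1. Combining the bounds, tw(G) = 1.

Treewidth 1.
One such decomposition:
Bags: B1 = {c, f}  B2 = {c, d}  B3 = {d, e}  B4 = {b, e}  B5 = {a, b}
Tree: B1–B2, B2–B3, B3–B4, B4–B5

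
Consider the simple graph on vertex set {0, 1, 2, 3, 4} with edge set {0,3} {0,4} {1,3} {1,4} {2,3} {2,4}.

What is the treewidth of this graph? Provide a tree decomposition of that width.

Every bag has size at most 3, so the width is 3 − 1 = 2 and tw(G) ≤ 2. The edges 1–3–0–4–1 form a cycle, so G is not a tree and its treewidth is at least 2. Hence tw(G) = 2 exactly.

Treewidth 2.
One optimal decomposition is:
Bags: B1 = {1, 3, 4}  B2 = {0, 3, 4}  B3 = {2, 3, 4}
Tree: B1–B2, B2–B3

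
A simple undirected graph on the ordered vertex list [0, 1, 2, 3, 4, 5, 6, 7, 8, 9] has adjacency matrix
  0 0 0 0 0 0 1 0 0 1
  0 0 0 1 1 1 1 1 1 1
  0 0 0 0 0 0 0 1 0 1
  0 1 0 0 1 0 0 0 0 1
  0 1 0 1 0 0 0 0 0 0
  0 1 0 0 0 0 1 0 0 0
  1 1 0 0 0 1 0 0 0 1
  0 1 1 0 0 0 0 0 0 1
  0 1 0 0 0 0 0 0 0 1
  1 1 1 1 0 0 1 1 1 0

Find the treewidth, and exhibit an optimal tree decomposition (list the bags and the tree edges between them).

Each bag holds 3 vertices, so the decomposition has width 2, which upper-bounds the treewidth. Conversely, {0, 6, 9} is a clique of size 3, and the vertices of any clique must share a bag in every tree decomposition; so some bag has ≥ 3 vertices and tw(G) ≥ 2. Combining the bounds, tw(G) = 2.

Treewidth 2.
One optimal decomposition is:
Bags: B1 = {1, 7, 9}  B2 = {1, 6, 9}  B3 = {0, 6, 9}  B4 = {1, 3, 9}  B5 = {2, 7, 9}  B6 = {1, 5, 6}  B7 = {1, 3, 4}  B8 = {1, 8, 9}
Tree: B1–B2, B2–B3, B2–B4, B1–B5, B2–B6, B4–B7, B1–B8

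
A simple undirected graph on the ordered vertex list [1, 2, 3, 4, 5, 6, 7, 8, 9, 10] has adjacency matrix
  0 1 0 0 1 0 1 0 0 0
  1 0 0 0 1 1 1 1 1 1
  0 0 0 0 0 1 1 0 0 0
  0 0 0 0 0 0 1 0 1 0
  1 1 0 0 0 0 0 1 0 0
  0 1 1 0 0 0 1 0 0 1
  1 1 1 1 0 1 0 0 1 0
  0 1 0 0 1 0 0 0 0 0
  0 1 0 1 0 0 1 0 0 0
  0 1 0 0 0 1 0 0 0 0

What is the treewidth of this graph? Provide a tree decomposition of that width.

Treewidth 2.
One optimal decomposition is:
Bags: B1 = {2, 7, 9}  B2 = {2, 6, 7}  B3 = {4, 7, 9}  B4 = {3, 6, 7}  B5 = {1, 2, 7}  B6 = {1, 2, 5}  B7 = {2, 6, 10}  B8 = {2, 5, 8}
Tree: B1–B2, B1–B3, B2–B4, B1–B5, B5–B6, B2–B7, B6–B8

The largest bag has 3 vertices, giving width 2; this decomposition certifies tw(G) ≤ 2. Conversely, {2, 5, 8} is a clique of size 3, and the vertices of any clique must share a bag in every tree decomposition; so some bag has ≥ 3 vertices and tw(G) ≥ 2. The upper and lower bounds meet at 2, so that is the treewidth.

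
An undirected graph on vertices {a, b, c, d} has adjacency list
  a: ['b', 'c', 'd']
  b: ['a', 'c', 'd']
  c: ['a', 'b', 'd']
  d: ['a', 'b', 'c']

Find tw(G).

3

A width-3 tree decomposition is:
Bags: B1 = {a, b, c, d}
Tree: (single bag)
A single bag containing all 4 vertices is trivially a valid decomposition of width 3. Conversely, {a, b, c, d} is a clique of size 4, and the vertices of any clique must share a bag in every tree decomposition; so some bag has ≥ 4 vertices and tw(G) ≥ 3. Combining the bounds, tw(G) = 3.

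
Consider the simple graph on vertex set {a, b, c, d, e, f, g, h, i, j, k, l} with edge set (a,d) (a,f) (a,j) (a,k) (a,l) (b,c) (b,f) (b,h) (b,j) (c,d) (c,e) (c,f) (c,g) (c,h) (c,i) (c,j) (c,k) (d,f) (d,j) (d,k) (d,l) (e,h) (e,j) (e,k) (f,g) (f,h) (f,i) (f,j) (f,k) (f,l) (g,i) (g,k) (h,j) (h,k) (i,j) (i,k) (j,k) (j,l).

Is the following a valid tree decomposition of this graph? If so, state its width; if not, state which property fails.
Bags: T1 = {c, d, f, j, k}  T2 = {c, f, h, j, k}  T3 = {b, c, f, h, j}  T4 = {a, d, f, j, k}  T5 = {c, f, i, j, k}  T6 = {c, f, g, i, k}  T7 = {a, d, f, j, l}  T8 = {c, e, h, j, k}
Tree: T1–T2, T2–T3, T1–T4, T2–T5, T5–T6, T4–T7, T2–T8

Yes; width 4.

Vertex coverage: the bags together contain {a, b, c, d, e, f, g, h, i, j, k, l}, the full vertex set. Edge coverage: each edge of G has both endpoints in at least one bag. Running intersection: for every vertex, the bags containing it form a connected subtree. All three properties hold, so this is a valid tree decomposition of width max|bag| − 1 = 4, and hence tw(G) ≤ 4.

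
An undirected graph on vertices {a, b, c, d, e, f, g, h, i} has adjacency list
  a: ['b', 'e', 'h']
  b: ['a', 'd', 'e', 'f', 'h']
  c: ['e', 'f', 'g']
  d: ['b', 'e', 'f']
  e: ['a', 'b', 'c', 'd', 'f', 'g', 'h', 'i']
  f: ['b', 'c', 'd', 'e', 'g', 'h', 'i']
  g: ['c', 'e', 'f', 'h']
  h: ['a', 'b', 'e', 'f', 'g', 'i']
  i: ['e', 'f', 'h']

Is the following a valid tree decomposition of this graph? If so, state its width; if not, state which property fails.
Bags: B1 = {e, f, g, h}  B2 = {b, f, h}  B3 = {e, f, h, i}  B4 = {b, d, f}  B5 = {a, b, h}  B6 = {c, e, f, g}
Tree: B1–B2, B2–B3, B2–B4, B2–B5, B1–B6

No — edge (e,b) lies in no bag.

A tree decomposition must satisfy three properties: every vertex lies in some bag; for every edge, both endpoints lie together in some bag; and for every vertex, the bags containing it form a connected subtree. Here edge (e,b) lies in no bag, so the decomposition is invalid.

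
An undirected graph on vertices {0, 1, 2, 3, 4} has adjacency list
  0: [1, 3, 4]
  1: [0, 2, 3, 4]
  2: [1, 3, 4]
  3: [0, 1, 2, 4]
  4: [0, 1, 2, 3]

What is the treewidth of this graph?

A width-3 tree decomposition is:
Bags: B1 = {0, 1, 3, 4}  B2 = {1, 2, 3, 4}
Tree: B1–B2
Each bag holds 4 vertices, so the decomposition has width 3, which upper-bounds the treewidth. Conversely, {0, 1, 3, 4} is a clique of size 4, and the vertices of any clique must share a bag in every tree decomposition; so some bag has ≥ 4 vertices and tw(G) ≥ 3. Hence tw(G) = 3 exactly.

3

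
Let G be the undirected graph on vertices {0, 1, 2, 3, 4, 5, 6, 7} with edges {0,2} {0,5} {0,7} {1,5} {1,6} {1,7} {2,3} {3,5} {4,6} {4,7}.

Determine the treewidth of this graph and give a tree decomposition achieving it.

Each bag holds 3 vertices, so the decomposition has width 2, which upper-bounds the treewidth. Since 2–3–5–0–2 is a cycle in G, G is not acyclic. Forests are exactly the graphs of treewidth ≤ 1, so tw(G) ≥ 2. Hence tw(G) = 2 exactly.

Treewidth 2.
One such decomposition:
Bags: B1 = {0, 2, 3}  B2 = {0, 3, 5}  B3 = {0, 5, 7}  B4 = {1, 5, 7}  B5 = {1, 4, 7}  B6 = {1, 4, 6}
Tree: B1–B2, B2–B3, B3–B4, B4–B5, B5–B6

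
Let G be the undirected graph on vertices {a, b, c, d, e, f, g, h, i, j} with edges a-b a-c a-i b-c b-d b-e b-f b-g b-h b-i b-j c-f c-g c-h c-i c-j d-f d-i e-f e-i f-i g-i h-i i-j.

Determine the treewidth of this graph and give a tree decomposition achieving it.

The largest bag has 4 vertices, giving width 3; this decomposition certifies tw(G) ≤ 3. Conversely, {b, d, f, i} is a clique of size 4, and the vertices of any clique must share a bag in every tree decomposition; so some bag has ≥ 4 vertices and tw(G) ≥ 3. Hence tw(G) = 3 exactly.

Treewidth 3.
One optimal decomposition is:
Bags: B1 = {b, c, f, i}  B2 = {b, e, f, i}  B3 = {b, c, i, j}  B4 = {b, c, g, i}  B5 = {a, b, c, i}  B6 = {b, d, f, i}  B7 = {b, c, h, i}
Tree: B1–B2, B1–B3, B1–B4, B4–B5, B2–B6, B5–B7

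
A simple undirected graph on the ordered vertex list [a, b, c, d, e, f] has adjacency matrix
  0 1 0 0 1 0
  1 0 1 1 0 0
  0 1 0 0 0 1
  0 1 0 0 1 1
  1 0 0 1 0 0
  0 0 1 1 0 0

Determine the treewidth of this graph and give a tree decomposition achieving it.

Each bag holds 3 vertices, so the decomposition has width 2, which upper-bounds the treewidth. The edges a–e–d–b–a form a cycle, so G is not a tree and its treewidth is at least 2. Hence tw(G) = 2 exactly.

Treewidth 2.
Bags: B1 = {a, b, e}  B2 = {b, d, e}  B3 = {b, c, d}  B4 = {c, d, f}
Tree: B1–B2, B2–B3, B3–B4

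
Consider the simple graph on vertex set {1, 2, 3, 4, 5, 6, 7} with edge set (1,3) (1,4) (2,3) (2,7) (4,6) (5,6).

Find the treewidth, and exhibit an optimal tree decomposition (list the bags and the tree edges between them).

The largest bag has 2 vertices, giving width 1; this decomposition certifies tw(G) ≤ 1. Since G has at least one edge (e.g. 5–6), it is not an edgeless graph, so tw(G) ≥ 1. Combining the bounds, tw(G) = 1.

Treewidth 1.
One optimal decomposition is:
Bags: B1 = {5, 6}  B2 = {4, 6}  B3 = {1, 4}  B4 = {1, 3}  B5 = {2, 3}  B6 = {2, 7}
Tree: B1–B2, B2–B3, B3–B4, B4–B5, B5–B6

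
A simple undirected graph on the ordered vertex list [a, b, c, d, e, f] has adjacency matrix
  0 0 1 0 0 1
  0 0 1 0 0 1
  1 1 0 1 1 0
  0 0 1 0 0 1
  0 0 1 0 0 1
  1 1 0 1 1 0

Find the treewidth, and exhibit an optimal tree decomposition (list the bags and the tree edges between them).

Treewidth 2.
One such decomposition:
Bags: B1 = {c, d, f}  B2 = {c, e, f}  B3 = {b, c, f}  B4 = {a, c, f}
Tree: B1–B2, B2–B3, B3–B4

The largest bag has 3 vertices, giving width 2; this decomposition certifies tw(G) ≤ 2. For the lower bound, G contains the cycle d–c–e–f–d, so G is not a forest; only forests have treewidth ≤ 1, hence tw(G) ≥ 2. Combining the bounds, tw(G) = 2.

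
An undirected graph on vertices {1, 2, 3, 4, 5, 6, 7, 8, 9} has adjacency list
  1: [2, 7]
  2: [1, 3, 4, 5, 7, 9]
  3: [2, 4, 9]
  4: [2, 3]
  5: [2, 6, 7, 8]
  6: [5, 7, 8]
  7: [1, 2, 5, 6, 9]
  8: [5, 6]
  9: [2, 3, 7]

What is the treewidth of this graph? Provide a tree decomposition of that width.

Each bag holds 3 vertices, so the decomposition has width 2, which upper-bounds the treewidth. On the other hand G contains the 3-clique {5, 6, 8}. A clique must lie in a single bag of any decomposition, so no decomposition can have width below 2. Therefore the treewidth is 2.

Treewidth 2.
One such decomposition:
Bags: B1 = {2, 5, 7}  B2 = {1, 2, 7}  B3 = {2, 7, 9}  B4 = {2, 3, 9}  B5 = {5, 6, 7}  B6 = {5, 6, 8}  B7 = {2, 3, 4}
Tree: B1–B2, B1–B3, B3–B4, B1–B5, B5–B6, B4–B7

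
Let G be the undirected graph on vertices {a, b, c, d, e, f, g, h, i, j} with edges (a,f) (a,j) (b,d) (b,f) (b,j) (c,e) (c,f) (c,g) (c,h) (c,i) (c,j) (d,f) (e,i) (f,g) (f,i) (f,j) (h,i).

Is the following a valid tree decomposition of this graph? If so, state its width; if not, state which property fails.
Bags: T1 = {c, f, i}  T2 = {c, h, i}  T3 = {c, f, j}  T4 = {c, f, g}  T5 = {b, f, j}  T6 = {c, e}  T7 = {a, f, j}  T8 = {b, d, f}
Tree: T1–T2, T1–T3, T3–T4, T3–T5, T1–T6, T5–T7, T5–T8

A tree decomposition must satisfy three properties: every vertex lies in some bag; for every edge, both endpoints lie together in some bag; and for every vertex, the bags containing it form a connected subtree. Here edge (i,e) lies in no bag, so the decomposition is invalid.

No — edge (i,e) lies in no bag.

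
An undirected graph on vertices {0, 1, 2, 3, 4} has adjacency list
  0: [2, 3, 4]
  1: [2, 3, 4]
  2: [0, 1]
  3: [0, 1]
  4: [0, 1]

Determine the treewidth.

A width-2 tree decomposition is:
Bags: B1 = {0, 1, 4}  B2 = {0, 1, 3}  B3 = {0, 1, 2}
Tree: B1–B2, B2–B3
Each bag holds 3 vertices, so the decomposition has width 2, which upper-bounds the treewidth. Since 1–4–0–3–1 is a cycle in G, G is not acyclic. Forests are exactly the graphs of treewidth ≤ 1, so tw(G) ≥ 2. Therefore the treewidth is 2.

2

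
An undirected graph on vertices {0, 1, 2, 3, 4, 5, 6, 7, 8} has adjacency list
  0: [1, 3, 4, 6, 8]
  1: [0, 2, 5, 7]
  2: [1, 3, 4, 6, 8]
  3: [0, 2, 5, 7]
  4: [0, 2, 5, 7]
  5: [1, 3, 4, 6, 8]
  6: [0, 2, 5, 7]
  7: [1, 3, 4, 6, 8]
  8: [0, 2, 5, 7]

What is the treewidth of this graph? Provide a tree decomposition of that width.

Treewidth 4.
Bags: B1 = {0, 2, 5, 6, 7}  B2 = {0, 2, 5, 7, 8}  B3 = {0, 1, 2, 5, 7}  B4 = {0, 2, 4, 5, 7}  B5 = {0, 2, 3, 5, 7}
Tree: B1–B2, B2–B3, B3–B4, B4–B5

The largest bag has 5 vertices, giving width 4; this decomposition certifies tw(G) ≤ 4. For the lower bound: the 5 vertex sets {0,6}, {2,8}, {1,7}, {5}, {4} are disjoint, each induces a connected subgraph, and every pair is joined by at least one edge of G. Contracting each set to a single vertex therefore yields K_{5} as a minor, and since treewidth is minor-monotone, tw(G) ≥ tw(K_{5}) = 4. Combining the bounds, tw(G) = 4.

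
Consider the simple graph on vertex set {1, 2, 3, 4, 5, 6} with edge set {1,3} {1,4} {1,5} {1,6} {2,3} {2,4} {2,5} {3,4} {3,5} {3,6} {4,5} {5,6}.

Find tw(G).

A width-3 tree decomposition is:
Bags: B1 = {1, 3, 4, 5}  B2 = {1, 3, 5, 6}  B3 = {2, 3, 4, 5}
Tree: B1–B2, B1–B3
Every bag has size at most 4, so the width is 4 − 1 = 3 and tw(G) ≤ 3. For the lower bound, the 4 vertices {1, 3, 4, 5} are pairwise adjacent, and any tree decomposition puts a clique entirely inside one bag — forcing width ≥ 3. Therefore the treewidth is 3.

3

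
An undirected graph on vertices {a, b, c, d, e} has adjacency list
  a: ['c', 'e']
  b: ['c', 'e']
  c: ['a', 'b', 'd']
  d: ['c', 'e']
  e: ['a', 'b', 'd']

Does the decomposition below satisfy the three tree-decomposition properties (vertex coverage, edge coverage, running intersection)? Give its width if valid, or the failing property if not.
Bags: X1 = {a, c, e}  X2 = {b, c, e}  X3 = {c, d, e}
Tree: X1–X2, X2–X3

Yes; width 2.

Every vertex of G appears in some bag (union = {a, b, c, d, e}); every edge is covered by a bag; and for each vertex v the set of bags containing v is connected in the bag tree. The decomposition is therefore valid. The largest bag has 3 vertices, so the width is 2.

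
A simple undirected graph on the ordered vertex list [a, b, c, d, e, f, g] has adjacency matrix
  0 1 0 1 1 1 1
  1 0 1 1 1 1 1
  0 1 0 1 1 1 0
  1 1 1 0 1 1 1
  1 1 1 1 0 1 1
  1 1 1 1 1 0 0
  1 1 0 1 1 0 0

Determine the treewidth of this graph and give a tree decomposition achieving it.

Treewidth 4.
Bags: B1 = {b, c, d, e, f}  B2 = {a, b, d, e, f}  B3 = {a, b, d, e, g}
Tree: B1–B2, B2–B3

The largest bag has 5 vertices, giving width 4; this decomposition certifies tw(G) ≤ 4. Conversely, {a, b, d, e, g} is a clique of size 5, and the vertices of any clique must share a bag in every tree decomposition; so some bag has ≥ 5 vertices and tw(G) ≥ 4. Combining the bounds, tw(G) = 4.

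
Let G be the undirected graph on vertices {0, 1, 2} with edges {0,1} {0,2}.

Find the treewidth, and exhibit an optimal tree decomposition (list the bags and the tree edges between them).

Treewidth 1.
One such decomposition:
Bags: B1 = {0, 2}  B2 = {0, 1}
Tree: B1–B2

Every bag has size at most 2, so the width is 2 − 1 = 1 and tw(G) ≤ 1. Since G has at least one edge (e.g. 0–2), it is not an edgeless graph, so tw(G) ≥ 1. Combining the bounds, tw(G) = 1.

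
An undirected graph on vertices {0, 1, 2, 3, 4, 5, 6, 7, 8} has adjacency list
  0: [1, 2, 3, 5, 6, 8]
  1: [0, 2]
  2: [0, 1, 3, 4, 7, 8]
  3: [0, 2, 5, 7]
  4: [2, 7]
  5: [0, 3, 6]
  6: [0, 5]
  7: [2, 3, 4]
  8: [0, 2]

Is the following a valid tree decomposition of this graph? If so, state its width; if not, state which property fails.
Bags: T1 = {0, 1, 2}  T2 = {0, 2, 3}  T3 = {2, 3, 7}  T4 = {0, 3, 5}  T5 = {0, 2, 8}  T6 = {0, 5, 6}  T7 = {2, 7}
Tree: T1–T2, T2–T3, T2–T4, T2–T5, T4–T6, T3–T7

No — vertex 4 appears in no bag.

A tree decomposition must satisfy three properties: every vertex lies in some bag; for every edge, both endpoints lie together in some bag; and for every vertex, the bags containing it form a connected subtree. Here vertex 4 appears in no bag, so the decomposition is invalid.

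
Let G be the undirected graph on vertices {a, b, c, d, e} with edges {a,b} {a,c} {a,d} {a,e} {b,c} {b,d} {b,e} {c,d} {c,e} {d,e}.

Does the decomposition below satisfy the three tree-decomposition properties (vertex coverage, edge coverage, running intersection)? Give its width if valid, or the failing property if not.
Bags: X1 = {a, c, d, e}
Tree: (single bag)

A tree decomposition must satisfy three properties: every vertex lies in some bag; for every edge, both endpoints lie together in some bag; and for every vertex, the bags containing it form a connected subtree. Here vertex b appears in no bag, so the decomposition is invalid.

No — vertex b appears in no bag.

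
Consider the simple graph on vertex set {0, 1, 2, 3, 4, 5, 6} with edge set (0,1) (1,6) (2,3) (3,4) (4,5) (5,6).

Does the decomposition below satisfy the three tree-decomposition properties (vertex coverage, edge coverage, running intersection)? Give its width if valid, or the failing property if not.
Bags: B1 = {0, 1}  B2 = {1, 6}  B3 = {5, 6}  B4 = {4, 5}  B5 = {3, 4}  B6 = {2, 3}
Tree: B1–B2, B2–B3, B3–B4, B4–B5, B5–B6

Yes; width 1.

Vertex coverage: the bags together contain {0, 1, 2, 3, 4, 5, 6}, the full vertex set. Edge coverage: each edge of G has both endpoints in at least one bag. Running intersection: for every vertex, the bags containing it form a connected subtree. All three properties hold, so this is a valid tree decomposition of width max|bag| − 1 = 1, and hence tw(G) ≤ 1.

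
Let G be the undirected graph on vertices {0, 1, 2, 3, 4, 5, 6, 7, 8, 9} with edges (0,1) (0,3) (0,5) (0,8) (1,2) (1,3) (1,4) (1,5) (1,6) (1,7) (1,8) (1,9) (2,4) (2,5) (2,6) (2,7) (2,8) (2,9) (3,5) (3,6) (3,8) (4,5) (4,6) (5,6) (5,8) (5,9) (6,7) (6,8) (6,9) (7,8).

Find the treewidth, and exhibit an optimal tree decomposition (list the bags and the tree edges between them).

Treewidth 4.
One optimal decomposition is:
Bags: B1 = {1, 3, 5, 6, 8}  B2 = {1, 2, 5, 6, 8}  B3 = {1, 2, 6, 7, 8}  B4 = {1, 2, 5, 6, 9}  B5 = {1, 2, 4, 5, 6}  B6 = {0, 1, 3, 5, 8}
Tree: B1–B2, B2–B3, B2–B4, B4–B5, B1–B6

Each bag holds 5 vertices, so the decomposition has width 4, which upper-bounds the treewidth. On the other hand G contains the 5-clique {0, 1, 3, 5, 8}. A clique must lie in a single bag of any decomposition, so no decomposition can have width below 4. Hence tw(G) = 4 exactly.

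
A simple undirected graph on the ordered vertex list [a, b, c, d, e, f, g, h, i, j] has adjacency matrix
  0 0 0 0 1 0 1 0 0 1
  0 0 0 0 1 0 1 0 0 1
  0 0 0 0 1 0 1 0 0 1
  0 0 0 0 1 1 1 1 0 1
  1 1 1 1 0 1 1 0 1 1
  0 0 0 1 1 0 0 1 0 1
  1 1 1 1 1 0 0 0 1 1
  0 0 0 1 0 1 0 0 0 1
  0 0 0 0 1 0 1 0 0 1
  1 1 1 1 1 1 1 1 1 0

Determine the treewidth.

3

A width-3 tree decomposition is:
Bags: B1 = {c, e, g, j}  B2 = {d, e, g, j}  B3 = {d, e, f, j}  B4 = {d, f, h, j}  B5 = {b, e, g, j}  B6 = {e, g, i, j}  B7 = {a, e, g, j}
Tree: B1–B2, B2–B3, B3–B4, B2–B5, B1–B6, B1–B7
Every bag has size at most 4, so the width is 4 − 1 = 3 and tw(G) ≤ 3. For the lower bound, the 4 vertices {d, e, g, j} are pairwise adjacent, and any tree decomposition puts a clique entirely inside one bag — forcing width ≥ 3. Therefore the treewidth is 3.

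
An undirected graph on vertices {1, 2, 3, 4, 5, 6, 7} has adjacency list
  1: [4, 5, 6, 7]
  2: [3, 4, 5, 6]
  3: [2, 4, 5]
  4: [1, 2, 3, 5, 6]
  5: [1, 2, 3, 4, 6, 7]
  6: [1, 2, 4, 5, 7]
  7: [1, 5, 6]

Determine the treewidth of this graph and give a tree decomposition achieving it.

Each bag holds 4 vertices, so the decomposition has width 3, which upper-bounds the treewidth. Conversely, {1, 4, 5, 6} is a clique of size 4, and the vertices of any clique must share a bag in every tree decomposition; so some bag has ≥ 4 vertices and tw(G) ≥ 3. Hence tw(G) = 3 exactly.

Treewidth 3.
Bags: B1 = {1, 4, 5, 6}  B2 = {2, 4, 5, 6}  B3 = {2, 3, 4, 5}  B4 = {1, 5, 6, 7}
Tree: B1–B2, B2–B3, B1–B4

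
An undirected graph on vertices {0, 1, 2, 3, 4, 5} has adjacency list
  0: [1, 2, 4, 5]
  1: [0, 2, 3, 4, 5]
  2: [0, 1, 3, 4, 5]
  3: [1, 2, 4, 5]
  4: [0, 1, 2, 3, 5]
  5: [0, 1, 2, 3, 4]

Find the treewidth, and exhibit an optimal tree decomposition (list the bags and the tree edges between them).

Treewidth 4.
One such decomposition:
Bags: B1 = {0, 1, 2, 4, 5}  B2 = {1, 2, 3, 4, 5}
Tree: B1–B2

Each bag holds 5 vertices, so the decomposition has width 4, which upper-bounds the treewidth. Conversely, {0, 1, 2, 4, 5} is a clique of size 5, and the vertices of any clique must share a bag in every tree decomposition; so some bag has ≥ 5 vertices and tw(G) ≥ 4. Combining the bounds, tw(G) = 4.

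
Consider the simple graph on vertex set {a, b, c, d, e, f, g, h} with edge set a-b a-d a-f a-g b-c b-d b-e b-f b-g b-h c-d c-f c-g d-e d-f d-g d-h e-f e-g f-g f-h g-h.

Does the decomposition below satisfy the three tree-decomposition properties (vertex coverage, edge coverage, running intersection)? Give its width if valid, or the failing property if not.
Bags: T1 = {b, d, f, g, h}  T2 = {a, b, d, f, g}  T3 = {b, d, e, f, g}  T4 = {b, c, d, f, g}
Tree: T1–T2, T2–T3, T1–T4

Yes; width 4.

Every vertex of G appears in some bag (union = {a, b, c, d, e, f, g, h}); every edge is covered by a bag; and for each vertex v the set of bags containing v is connected in the bag tree. The decomposition is therefore valid. The largest bag has 5 vertices, so the width is 4.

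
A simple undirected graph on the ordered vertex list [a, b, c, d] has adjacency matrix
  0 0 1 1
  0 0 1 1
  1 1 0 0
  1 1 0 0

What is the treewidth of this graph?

A width-2 tree decomposition is:
Bags: B1 = {a, b, c}  B2 = {a, b, d}
Tree: B1–B2
Each bag holds 3 vertices, so the decomposition has width 2, which upper-bounds the treewidth. Since a–c–b–d–a is a cycle in G, G is not acyclic. Forests are exactly the graphs of treewidth ≤ 1, so tw(G) ≥ 2. The upper and lower bounds meet at 2, so that is the treewidth.

2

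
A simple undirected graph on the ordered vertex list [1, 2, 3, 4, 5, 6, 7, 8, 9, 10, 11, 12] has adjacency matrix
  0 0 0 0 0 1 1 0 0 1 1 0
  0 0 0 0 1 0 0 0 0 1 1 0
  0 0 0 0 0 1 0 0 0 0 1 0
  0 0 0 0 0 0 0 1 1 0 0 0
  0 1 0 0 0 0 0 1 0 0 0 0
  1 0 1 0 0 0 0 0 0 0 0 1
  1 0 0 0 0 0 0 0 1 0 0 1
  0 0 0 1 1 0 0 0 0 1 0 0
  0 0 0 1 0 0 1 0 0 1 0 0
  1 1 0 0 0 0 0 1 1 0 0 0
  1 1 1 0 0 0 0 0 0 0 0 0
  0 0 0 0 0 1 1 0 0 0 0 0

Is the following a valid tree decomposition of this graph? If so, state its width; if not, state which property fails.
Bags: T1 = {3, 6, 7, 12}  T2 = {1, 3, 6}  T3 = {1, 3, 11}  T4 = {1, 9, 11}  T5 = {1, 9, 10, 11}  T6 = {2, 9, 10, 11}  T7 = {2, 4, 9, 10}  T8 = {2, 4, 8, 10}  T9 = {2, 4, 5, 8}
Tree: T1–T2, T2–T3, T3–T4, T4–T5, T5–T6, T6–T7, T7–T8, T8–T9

A tree decomposition must satisfy three properties: every vertex lies in some bag; for every edge, both endpoints lie together in some bag; and for every vertex, the bags containing it form a connected subtree. Here edge (7,1) lies in no bag, so the decomposition is invalid.

No — edge (7,1) lies in no bag.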